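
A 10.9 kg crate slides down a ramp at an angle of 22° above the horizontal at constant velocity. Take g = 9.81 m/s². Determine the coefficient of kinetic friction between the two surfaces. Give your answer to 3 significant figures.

0.404

At constant velocity the net force along the incline is zero: mg sin 22° = μ mg cos 22°.
So μ = tan 22° = 0.3746 / 0.9272 = 0.4040.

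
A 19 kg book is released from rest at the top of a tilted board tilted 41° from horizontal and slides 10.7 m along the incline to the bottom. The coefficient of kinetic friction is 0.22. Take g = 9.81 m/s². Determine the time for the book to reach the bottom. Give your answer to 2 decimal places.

2.11 s

The weight component along the incline is mg sin 41° = 122.283 N and the normal force is N = mg cos 41° = 140.670 N.
Friction up the slope is f = μN = 0.22 × 140.670 = 30.947 N, so the net downslope force is 122.283 − 30.947 = 91.336 N and a = 91.336 / 19 = 4.8072 m/s².
Starting from rest, L = ½at², so t = √(2L/a) = √(2 × 10.7 / 4.8072) = 2.1099 s.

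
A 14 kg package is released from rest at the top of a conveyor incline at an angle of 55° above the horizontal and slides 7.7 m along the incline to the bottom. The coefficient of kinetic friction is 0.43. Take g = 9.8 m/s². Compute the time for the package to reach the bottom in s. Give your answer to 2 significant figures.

The weight component along the incline is mg sin 55° = 112.388 N and the normal force is N = mg cos 55° = 78.695 N.
Friction up the slope is f = μN = 0.43 × 78.695 = 33.839 N, so the net downslope force is 112.388 − 33.839 = 78.549 N and a = 78.549 / 14 = 5.6106 m/s².
Starting from rest, L = ½at², so t = √(2L/a) = √(2 × 7.7 / 5.6106) = 1.6567 s.

1.7 s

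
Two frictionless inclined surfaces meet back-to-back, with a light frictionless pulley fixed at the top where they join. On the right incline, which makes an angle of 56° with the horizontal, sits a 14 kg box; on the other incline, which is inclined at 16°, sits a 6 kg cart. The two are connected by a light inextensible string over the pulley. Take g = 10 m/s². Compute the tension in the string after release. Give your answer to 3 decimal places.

46.396 N

Resolve each weight along its own incline: the 14 kg mass has component 14 × 10 × sin 56° = 116.065 N down its slope, and the 6 kg mass has 6 × 10 × sin 16° = 16.538 N down its slope.
The 14 kg side's 116.065 N exceeds the other side's 16.538 N, so that mass slides down and the 6 kg mass slides up. Taking that direction as positive, Newton's second law for the whole system gives 116.065 − 16.538 = (14 + 6) a, so a = 99.527 / 20 = 4.9764 m/s².
For the 6 kg mass (up-slope positive): T − 16.538 = 6 × 4.9764, so T = 46.396 N.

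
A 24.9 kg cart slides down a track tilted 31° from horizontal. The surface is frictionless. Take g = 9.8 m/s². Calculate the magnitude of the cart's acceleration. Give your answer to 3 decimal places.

5.047 m/s²

Resolving the weight along the incline: the component pulling the cart down the slope is mg sin 31° = 24.9 × 9.8 × 0.5150 = 125.670 N, and the normal force is N = mg cos 31° = 24.9 × 9.8 × 0.8572 = 209.174 N.
With no friction the net force along the incline is 125.670 N, so a = g sin 31° = 125.670 / 24.9 = 5.0470 m/s².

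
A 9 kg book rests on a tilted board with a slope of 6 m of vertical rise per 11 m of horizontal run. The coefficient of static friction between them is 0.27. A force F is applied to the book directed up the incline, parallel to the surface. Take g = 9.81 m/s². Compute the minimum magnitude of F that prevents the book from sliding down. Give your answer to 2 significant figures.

The normal force is N = mg cos 28.61° = 77.509 N. With F at its minimum the book is on the verge of sliding down, so static friction is at its maximum μ_s N = 0.27 × 77.509 = 20.927 N and acts up the slope.
Equilibrium along the incline: F + μ_s N = mg sin 28.61°, so F = 42.278 − 20.927 = 21.351 N.

21 N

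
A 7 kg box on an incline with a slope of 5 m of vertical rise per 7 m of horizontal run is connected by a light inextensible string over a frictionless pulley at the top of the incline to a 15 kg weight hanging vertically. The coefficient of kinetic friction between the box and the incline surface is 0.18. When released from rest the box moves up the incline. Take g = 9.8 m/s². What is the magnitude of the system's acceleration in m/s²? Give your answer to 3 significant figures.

4.41 m/s²

For the box on the incline: the weight component along the slope is m₁g sin 35.54° = 7 × 9.8 × 0.5812 = 39.870 N and the normal force is N = m₁g cos 35.54° = 55.822 N.
Kinetic friction opposes the box's motion up the incline: f = μN = 0.18 × 55.822 = 10.048 N acting down the slope.
Newton's second law for the box (up-slope positive): T − 39.870 − 10.048 = 7 a. For the hanging weight (downward positive): 15 × 9.8 − T = 15 a.
Adding the two equations eliminates T: 97.082 = 22 a, so a = 4.4128 m/s².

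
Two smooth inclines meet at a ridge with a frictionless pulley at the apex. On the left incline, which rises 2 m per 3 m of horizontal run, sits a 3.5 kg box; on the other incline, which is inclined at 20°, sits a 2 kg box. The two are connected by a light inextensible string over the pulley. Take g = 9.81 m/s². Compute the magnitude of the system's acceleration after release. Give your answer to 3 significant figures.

Resolve each weight along its own incline: the 3.5 kg mass has component 3.5 × 9.81 × sin 33.69° = 19.046 N down its slope, and the 2 kg mass has 2 × 9.81 × sin 20° = 6.710 N down its slope.
The 3.5 kg side's 19.046 N exceeds the other side's 6.710 N, so that mass slides down and the 2 kg mass slides up. Taking that direction as positive, Newton's second law for the whole system gives 19.046 − 6.710 = (3.5 + 2) a, so a = 12.336 / 5.5 = 2.2429 m/s².

2.24 m/s²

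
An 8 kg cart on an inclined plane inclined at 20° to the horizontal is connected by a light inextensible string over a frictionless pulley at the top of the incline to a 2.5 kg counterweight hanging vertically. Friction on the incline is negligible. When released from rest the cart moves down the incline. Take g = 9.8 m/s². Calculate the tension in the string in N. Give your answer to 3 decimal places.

25.051 N

For the cart on the incline: the weight component along the slope is m₁g sin 20° = 8 × 9.8 × 0.3420 = 26.813 N and the normal force is N = m₁g cos 20° = 73.672 N.
Newton's second law for the cart (down-slope positive): 26.813 − T = 8 a. For the hanging counterweight (upward positive): T − 2.5 × 9.8 = 2.5 a.
Adding the two equations eliminates T: 2.313 = 10.5 a, so a = 0.2203 m/s².
Then from the hanging counterweight's equation, T = 2.5 × (9.8 + 0.2203) = 25.051 N.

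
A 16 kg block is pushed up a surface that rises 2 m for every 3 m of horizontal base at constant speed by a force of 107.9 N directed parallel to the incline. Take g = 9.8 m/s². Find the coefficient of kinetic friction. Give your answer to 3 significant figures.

0.160

At constant speed ΣF = 0 along the incline. The applied 107.9 N acts up the slope; the weight component mg sin 33.69° = 86.977 N and kinetic friction μN both act down the slope.
So 107.9 = 86.977 + μ × 130.465, giving μ = (107.9 − 86.977) / 130.465 = 0.1604.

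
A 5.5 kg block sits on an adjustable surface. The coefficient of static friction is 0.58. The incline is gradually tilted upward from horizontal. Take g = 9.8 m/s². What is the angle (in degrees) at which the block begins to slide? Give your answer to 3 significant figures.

30.1°

At the threshold of sliding, static friction is at its maximum μ_s N and exactly balances the weight component along the incline: mg sin θ = μ_s mg cos θ.
Hence tan θ = μ_s = 0.58, so θ = arctan(0.58) = 30.1137°.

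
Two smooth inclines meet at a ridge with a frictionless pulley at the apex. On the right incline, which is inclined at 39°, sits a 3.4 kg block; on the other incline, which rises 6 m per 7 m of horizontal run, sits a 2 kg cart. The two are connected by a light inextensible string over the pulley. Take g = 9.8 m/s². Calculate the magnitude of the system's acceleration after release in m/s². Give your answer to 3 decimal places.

Resolve each weight along its own incline: the 3.4 kg mass has component 3.4 × 9.8 × sin 39° = 20.969 N down its slope, and the 2 kg mass has 2 × 9.8 × sin 40.60° = 12.756 N down its slope.
The 3.4 kg side's 20.969 N exceeds the other side's 12.756 N, so that mass slides down and the 2 kg mass slides up. Taking that direction as positive, Newton's second law for the whole system gives 20.969 − 12.756 = (3.4 + 2) a, so a = 8.213 / 5.4 = 1.5209 m/s².

1.521 m/s²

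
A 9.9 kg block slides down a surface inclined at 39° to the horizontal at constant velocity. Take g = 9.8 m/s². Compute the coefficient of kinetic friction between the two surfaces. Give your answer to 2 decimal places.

At constant velocity the net force along the incline is zero: mg sin 39° = μ mg cos 39°.
So μ = tan 39° = 0.6293 / 0.7771 = 0.8098.

0.81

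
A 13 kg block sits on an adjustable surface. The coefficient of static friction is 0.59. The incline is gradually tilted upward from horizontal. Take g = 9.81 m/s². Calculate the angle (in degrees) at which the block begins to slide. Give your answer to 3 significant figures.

At the threshold of sliding, static friction is at its maximum μ_s N and exactly balances the weight component along the incline: mg sin θ = μ_s mg cos θ.
Hence tan θ = μ_s = 0.59, so θ = arctan(0.59) = 30.5406°.

30.5°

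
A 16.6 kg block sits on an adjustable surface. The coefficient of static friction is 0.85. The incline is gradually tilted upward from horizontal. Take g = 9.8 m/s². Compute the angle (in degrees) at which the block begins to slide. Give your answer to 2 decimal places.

40.36°

At the threshold of sliding, static friction is at its maximum μ_s N and exactly balances the weight component along the incline: mg sin θ = μ_s mg cos θ.
Hence tan θ = μ_s = 0.85, so θ = arctan(0.85) = 40.3645°.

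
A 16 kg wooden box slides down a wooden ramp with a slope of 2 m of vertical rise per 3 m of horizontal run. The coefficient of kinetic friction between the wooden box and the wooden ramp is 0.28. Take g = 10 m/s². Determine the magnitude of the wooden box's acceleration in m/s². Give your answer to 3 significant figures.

Resolving the weight along the incline: the component pulling the wooden box down the slope is mg sin 33.69° = 16 × 10 × 0.5547 = 88.752 N, and the normal force is N = mg cos 33.69° = 16 × 10 × 0.8321 = 133.136 N.
Kinetic friction acts up the slope with magnitude f = μN = 0.28 × 133.136 = 37.278 N.
Net force along the incline is 88.752 − 37.278 = 51.474 N, so a = 51.474 / 16 = 3.2171 m/s².

3.22 m/s²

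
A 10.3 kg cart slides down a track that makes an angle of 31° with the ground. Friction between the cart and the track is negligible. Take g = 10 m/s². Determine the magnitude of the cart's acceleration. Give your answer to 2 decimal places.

Resolving the weight along the incline: the component pulling the cart down the slope is mg sin 31° = 10.3 × 10 × 0.5150 = 53.045 N, and the normal force is N = mg cos 31° = 10.3 × 10 × 0.8572 = 88.292 N.
With no friction the net force along the incline is 53.045 N, so a = g sin 31° = 53.045 / 10.3 = 5.1500 m/s².

5.15 m/s²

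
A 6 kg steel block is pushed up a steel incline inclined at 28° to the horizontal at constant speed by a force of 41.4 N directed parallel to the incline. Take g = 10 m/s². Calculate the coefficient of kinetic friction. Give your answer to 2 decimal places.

0.25

At constant speed ΣF = 0 along the incline. The applied 41.4 N acts up the slope; the weight component mg sin 28° = 28.168 N and kinetic friction μN both act down the slope.
So 41.4 = 28.168 + μ × 52.977, giving μ = (41.4 − 28.168) / 52.977 = 0.2498.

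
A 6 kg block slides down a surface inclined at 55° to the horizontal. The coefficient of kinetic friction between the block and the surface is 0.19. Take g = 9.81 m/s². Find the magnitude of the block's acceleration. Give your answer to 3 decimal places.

6.967 m/s²

Resolving the weight along the incline: the component pulling the block down the slope is mg sin 55° = 6 × 9.81 × 0.8192 = 48.218 N, and the normal force is N = mg cos 55° = 6 × 9.81 × 0.5736 = 33.762 N.
Kinetic friction acts up the slope with magnitude f = μN = 0.19 × 33.762 = 6.415 N.
Net force along the incline is 48.218 − 6.415 = 41.803 N, so a = 41.803 / 6 = 6.9672 m/s².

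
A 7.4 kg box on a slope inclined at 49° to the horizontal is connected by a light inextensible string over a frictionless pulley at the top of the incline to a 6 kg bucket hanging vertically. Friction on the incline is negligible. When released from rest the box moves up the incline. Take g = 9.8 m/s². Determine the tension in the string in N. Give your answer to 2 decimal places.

56.98 N

For the box on the incline: the weight component along the slope is m₁g sin 49° = 7.4 × 9.8 × 0.7547 = 54.731 N and the normal force is N = m₁g cos 49° = 47.577 N.
Newton's second law for the box (up-slope positive): T − 54.731 = 7.4 a. For the hanging bucket (downward positive): 6 × 9.8 − T = 6 a.
Adding the two equations eliminates T: 4.069 = 13.4 a, so a = 0.3037 m/s².
Then from the hanging bucket's equation, T = 6 × (9.8 − 0.3037) = 56.978 N.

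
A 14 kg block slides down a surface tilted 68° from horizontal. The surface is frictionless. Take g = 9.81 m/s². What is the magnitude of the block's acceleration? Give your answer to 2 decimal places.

Resolving the weight along the incline: the component pulling the block down the slope is mg sin 68° = 14 × 9.81 × 0.9272 = 127.342 N, and the normal force is N = mg cos 68° = 14 × 9.81 × 0.3746 = 51.448 N.
With no friction the net force along the incline is 127.342 N, so a = g sin 68° = 127.342 / 14 = 9.0959 m/s².

9.10 m/s²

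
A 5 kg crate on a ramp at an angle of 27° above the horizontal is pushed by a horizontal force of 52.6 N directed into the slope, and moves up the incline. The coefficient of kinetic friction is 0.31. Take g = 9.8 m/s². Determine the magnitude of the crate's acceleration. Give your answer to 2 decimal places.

The horizontal push has components F cos 27° = 52.6 × 0.8910 = 46.867 N up the incline and F sin 27° = 52.6 × 0.4540 = 23.880 N pressing into the surface.
The normal force is therefore N = mg cos 27° + F sin 27° = 43.659 + 23.880 = 67.539 N, and kinetic friction down the slope is μN = 0.31 × 67.539 = 20.937 N.
Along the incline: F cos 27° − mg sin 27° − μN = ma, so 46.867 − 22.246 − 20.937 = 5 a, giving a = 0.7368 m/s².

0.74 m/s²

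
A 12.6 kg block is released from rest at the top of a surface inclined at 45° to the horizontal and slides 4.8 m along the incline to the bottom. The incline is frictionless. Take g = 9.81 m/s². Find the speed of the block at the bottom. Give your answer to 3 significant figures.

8.16 m/s

The weight component along the incline is mg sin 45° = 87.403 N and the normal force is N = mg cos 45° = 87.403 N.
With no friction, a = g sin 45° = 6.9367 m/s².
Starting from rest over a distance of 4.8 m, v² = 2aL = 2 × 6.9367 × 4.8 = 66.5923, so v = 8.1604 m/s.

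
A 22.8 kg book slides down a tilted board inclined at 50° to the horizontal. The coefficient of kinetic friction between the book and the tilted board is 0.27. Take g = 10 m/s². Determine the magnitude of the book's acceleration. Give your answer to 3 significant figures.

5.92 m/s²

Resolving the weight along the incline: the component pulling the book down the slope is mg sin 50° = 22.8 × 10 × 0.7660 = 174.648 N, and the normal force is N = mg cos 50° = 22.8 × 10 × 0.6428 = 146.558 N.
Kinetic friction acts up the slope with magnitude f = μN = 0.27 × 146.558 = 39.571 N.
Net force along the incline is 174.648 − 39.571 = 135.077 N, so a = 135.077 / 22.8 = 5.9244 m/s².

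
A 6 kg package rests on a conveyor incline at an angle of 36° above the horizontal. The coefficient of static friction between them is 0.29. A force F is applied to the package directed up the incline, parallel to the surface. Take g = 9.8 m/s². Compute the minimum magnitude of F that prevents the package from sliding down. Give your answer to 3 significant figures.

The normal force is N = mg cos 36° = 47.570 N. With F at its minimum the package is on the verge of sliding down, so static friction is at its maximum μ_s N = 0.29 × 47.570 = 13.795 N and acts up the slope.
Equilibrium along the incline: F + μ_s N = mg sin 36°, so F = 34.562 − 13.795 = 20.767 N.

20.8 N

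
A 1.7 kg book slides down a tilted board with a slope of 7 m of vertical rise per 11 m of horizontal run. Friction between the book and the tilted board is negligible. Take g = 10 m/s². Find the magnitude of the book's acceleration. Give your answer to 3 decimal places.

5.369 m/s²

Resolving the weight along the incline: the component pulling the book down the slope is mg sin 32.47° = 1.7 × 10 × 0.5369 = 9.127 N, and the normal force is N = mg cos 32.47° = 1.7 × 10 × 0.8437 = 14.343 N.
With no friction the net force along the incline is 9.127 N, so a = g sin 32.47° = 9.127 / 1.7 = 5.3688 m/s².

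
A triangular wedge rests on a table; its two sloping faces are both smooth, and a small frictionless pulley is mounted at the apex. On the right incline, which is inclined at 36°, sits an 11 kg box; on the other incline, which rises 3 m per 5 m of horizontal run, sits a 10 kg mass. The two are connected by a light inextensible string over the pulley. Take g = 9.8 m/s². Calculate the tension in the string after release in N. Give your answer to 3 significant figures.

56.6 N

Resolve each weight along its own incline: the 11 kg mass has component 11 × 9.8 × sin 36° = 63.363 N down its slope, and the 10 kg mass has 10 × 9.8 × sin 30.96° = 50.421 N down its slope.
The 11 kg side's 63.363 N exceeds the other side's 50.421 N, so that mass slides down and the 10 kg mass slides up. Taking that direction as positive, Newton's second law for the whole system gives 63.363 − 50.421 = (11 + 10) a, so a = 12.942 / 21 = 0.6163 m/s².
For the 10 kg mass (up-slope positive): T − 50.421 = 10 × 0.6163, so T = 56.584 N.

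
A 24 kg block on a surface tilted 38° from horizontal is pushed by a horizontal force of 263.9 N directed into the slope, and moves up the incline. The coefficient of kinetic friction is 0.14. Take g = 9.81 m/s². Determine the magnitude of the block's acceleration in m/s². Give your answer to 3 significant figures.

0.595 m/s²

The horizontal push has components F cos 38° = 263.9 × 0.7880 = 207.953 N up the incline and F sin 38° = 263.9 × 0.6157 = 162.483 N pressing into the surface.
The normal force is therefore N = mg cos 38° + F sin 38° = 185.527 + 162.483 = 348.010 N, and kinetic friction down the slope is μN = 0.14 × 348.010 = 48.721 N.
Along the incline: F cos 38° − mg sin 38° − μN = ma, so 207.953 − 144.960 − 48.721 = 24 a, giving a = 0.5947 m/s².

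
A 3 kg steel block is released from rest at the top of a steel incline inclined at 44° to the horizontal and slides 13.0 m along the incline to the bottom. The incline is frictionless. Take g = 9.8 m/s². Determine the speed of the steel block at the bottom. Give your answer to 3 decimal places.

The weight component along the incline is mg sin 44° = 20.423 N and the normal force is N = mg cos 44° = 21.149 N.
With no friction, a = g sin 44° = 6.8077 m/s².
Starting from rest over a distance of 13.0 m, v² = 2aL = 2 × 6.8077 × 13.0 = 177.0002, so v = 13.3041 m/s.

13.304 m/s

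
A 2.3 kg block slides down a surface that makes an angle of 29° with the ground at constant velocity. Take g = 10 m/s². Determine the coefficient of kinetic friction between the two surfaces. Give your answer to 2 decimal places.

0.55

At constant velocity the net force along the incline is zero: mg sin 29° = μ mg cos 29°.
So μ = tan 29° = 0.4848 / 0.8746 = 0.5543.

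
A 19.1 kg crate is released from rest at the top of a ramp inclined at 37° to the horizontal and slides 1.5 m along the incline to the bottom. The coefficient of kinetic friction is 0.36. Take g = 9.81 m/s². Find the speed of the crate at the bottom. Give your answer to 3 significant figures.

3.04 m/s

The weight component along the incline is mg sin 37° = 112.763 N and the normal force is N = mg cos 37° = 149.641 N.
Friction up the slope is f = μN = 0.36 × 149.641 = 53.871 N, so the net downslope force is 112.763 − 53.871 = 58.892 N and a = 58.892 / 19.1 = 3.0834 m/s².
Starting from rest over a distance of 1.5 m, v² = 2aL = 2 × 3.0834 × 1.5 = 9.2502, so v = 3.0414 m/s.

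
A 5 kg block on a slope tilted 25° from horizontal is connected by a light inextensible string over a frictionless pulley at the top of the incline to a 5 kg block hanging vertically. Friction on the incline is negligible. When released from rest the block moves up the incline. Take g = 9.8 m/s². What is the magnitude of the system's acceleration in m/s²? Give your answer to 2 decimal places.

For the block on the incline: the weight component along the slope is m₁g sin 25° = 5 × 9.8 × 0.4226 = 20.707 N and the normal force is N = m₁g cos 25° = 44.409 N.
Newton's second law for the block (up-slope positive): T − 20.707 = 5 a. For the hanging block (downward positive): 5 × 9.8 − T = 5 a.
Adding the two equations eliminates T: 28.293 = 10 a, so a = 2.8293 m/s².

2.83 m/s²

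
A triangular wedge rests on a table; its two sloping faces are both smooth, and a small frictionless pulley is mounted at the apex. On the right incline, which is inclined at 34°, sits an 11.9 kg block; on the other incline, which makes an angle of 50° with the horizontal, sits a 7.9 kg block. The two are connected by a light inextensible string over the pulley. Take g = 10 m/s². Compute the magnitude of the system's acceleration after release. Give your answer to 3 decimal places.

Resolve each weight along its own incline: the 11.9 kg mass has component 11.9 × 10 × sin 34° = 66.544 N down its slope, and the 7.9 kg mass has 7.9 × 10 × sin 50° = 60.518 N down its slope.
The 11.9 kg side's 66.544 N exceeds the other side's 60.518 N, so that mass slides down and the 7.9 kg mass slides up. Taking that direction as positive, Newton's second law for the whole system gives 66.544 − 60.518 = (11.9 + 7.9) a, so a = 6.026 / 19.8 = 0.3043 m/s².

0.304 m/s²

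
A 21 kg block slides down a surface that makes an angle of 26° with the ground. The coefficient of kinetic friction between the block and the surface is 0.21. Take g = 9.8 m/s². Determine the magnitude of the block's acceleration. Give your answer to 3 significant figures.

Resolving the weight along the incline: the component pulling the block down the slope is mg sin 26° = 21 × 9.8 × 0.4384 = 90.223 N, and the normal force is N = mg cos 26° = 21 × 9.8 × 0.8988 = 184.973 N.
Kinetic friction acts up the slope with magnitude f = μN = 0.21 × 184.973 = 38.844 N.
Net force along the incline is 90.223 − 38.844 = 51.379 N, so a = 51.379 / 21 = 2.4466 m/s².

2.45 m/s²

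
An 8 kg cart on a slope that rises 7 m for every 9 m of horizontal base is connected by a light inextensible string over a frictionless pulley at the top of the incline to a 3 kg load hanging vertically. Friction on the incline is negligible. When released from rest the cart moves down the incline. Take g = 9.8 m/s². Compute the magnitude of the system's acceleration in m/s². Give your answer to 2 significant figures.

1.7 m/s²

For the cart on the incline: the weight component along the slope is m₁g sin 37.87° = 8 × 9.8 × 0.6139 = 48.130 N and the normal force is N = m₁g cos 37.87° = 61.885 N.
Newton's second law for the cart (down-slope positive): 48.130 − T = 8 a. For the hanging load (upward positive): T − 3 × 9.8 = 3 a.
Adding the two equations eliminates T: 18.730 = 11 a, so a = 1.7027 m/s².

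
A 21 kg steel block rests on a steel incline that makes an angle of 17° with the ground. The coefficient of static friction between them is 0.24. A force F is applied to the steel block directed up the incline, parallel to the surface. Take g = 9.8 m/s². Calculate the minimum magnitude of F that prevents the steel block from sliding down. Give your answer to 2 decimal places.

12.94 N

The normal force is N = mg cos 17° = 196.808 N. With F at its minimum the steel block is on the verge of sliding down, so static friction is at its maximum μ_s N = 0.24 × 196.808 = 47.234 N and acts up the slope.
Equilibrium along the incline: F + μ_s N = mg sin 17°, so F = 60.170 − 47.234 = 12.936 N.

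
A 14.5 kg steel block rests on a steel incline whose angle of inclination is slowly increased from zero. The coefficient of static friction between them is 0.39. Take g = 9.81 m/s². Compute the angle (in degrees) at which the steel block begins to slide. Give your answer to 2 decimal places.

At the threshold of sliding, static friction is at its maximum μ_s N and exactly balances the weight component along the incline: mg sin θ = μ_s mg cos θ.
Hence tan θ = μ_s = 0.39, so θ = arctan(0.39) = 21.3058°.

21.31°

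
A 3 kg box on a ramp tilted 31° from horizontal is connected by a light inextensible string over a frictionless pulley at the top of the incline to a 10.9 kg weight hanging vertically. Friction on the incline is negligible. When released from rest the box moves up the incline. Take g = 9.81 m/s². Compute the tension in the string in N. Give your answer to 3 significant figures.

For the box on the incline: the weight component along the slope is m₁g sin 31° = 3 × 9.81 × 0.5150 = 15.156 N and the normal force is N = m₁g cos 31° = 25.226 N.
Newton's second law for the box (up-slope positive): T − 15.156 = 3 a. For the hanging weight (downward positive): 10.9 × 9.81 − T = 10.9 a.
Adding the two equations eliminates T: 91.773 = 13.9 a, so a = 6.6024 m/s².
Then from the hanging weight's equation, T = 10.9 × (9.81 − 6.6024) = 34.963 N.

35.0 N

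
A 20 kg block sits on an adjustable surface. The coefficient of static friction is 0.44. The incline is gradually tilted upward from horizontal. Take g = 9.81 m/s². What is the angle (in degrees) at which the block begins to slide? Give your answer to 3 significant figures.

At the threshold of sliding, static friction is at its maximum μ_s N and exactly balances the weight component along the incline: mg sin θ = μ_s mg cos θ.
Hence tan θ = μ_s = 0.44, so θ = arctan(0.44) = 23.7495°.

23.7°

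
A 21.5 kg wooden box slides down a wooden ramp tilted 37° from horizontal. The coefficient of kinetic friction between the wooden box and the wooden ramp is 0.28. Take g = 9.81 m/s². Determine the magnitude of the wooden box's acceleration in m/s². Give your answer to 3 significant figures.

3.71 m/s²

Resolving the weight along the incline: the component pulling the wooden box down the slope is mg sin 37° = 21.5 × 9.81 × 0.6018 = 126.929 N, and the normal force is N = mg cos 37° = 21.5 × 9.81 × 0.7986 = 168.437 N.
Kinetic friction acts up the slope with magnitude f = μN = 0.28 × 168.437 = 47.162 N.
Net force along the incline is 126.929 − 47.162 = 79.767 N, so a = 79.767 / 21.5 = 3.7101 m/s².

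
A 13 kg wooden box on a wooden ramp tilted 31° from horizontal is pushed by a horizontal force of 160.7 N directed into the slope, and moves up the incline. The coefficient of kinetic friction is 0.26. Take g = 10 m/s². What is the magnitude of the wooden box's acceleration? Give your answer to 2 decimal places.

The horizontal push has components F cos 31° = 160.7 × 0.8572 = 137.752 N up the incline and F sin 31° = 160.7 × 0.5150 = 82.760 N pressing into the surface.
The normal force is therefore N = mg cos 31° + F sin 31° = 111.436 + 82.760 = 194.196 N, and kinetic friction down the slope is μN = 0.26 × 194.196 = 50.491 N.
Along the incline: F cos 31° − mg sin 31° − μN = ma, so 137.752 − 66.950 − 50.491 = 13 a, giving a = 1.5624 m/s².

1.56 m/s²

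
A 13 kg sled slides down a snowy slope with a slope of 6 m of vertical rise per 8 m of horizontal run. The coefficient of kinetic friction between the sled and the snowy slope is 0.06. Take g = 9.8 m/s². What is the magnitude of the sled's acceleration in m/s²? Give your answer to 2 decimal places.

Resolving the weight along the incline: the component pulling the sled down the slope is mg sin 36.87° = 13 × 9.8 × 0.6000 = 76.440 N, and the normal force is N = mg cos 36.87° = 13 × 9.8 × 0.8000 = 101.920 N.
Kinetic friction acts up the slope with magnitude f = μN = 0.06 × 101.920 = 6.115 N.
Net force along the incline is 76.440 − 6.115 = 70.325 N, so a = 70.325 / 13 = 5.4096 m/s².

5.41 m/s²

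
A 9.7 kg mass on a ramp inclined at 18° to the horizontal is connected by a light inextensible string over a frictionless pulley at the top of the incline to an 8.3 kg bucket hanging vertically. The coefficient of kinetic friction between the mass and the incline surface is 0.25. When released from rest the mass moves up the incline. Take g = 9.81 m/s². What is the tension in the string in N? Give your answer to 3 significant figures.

For the mass on the incline: the weight component along the slope is m₁g sin 18° = 9.7 × 9.81 × 0.3090 = 29.404 N and the normal force is N = m₁g cos 18° = 90.500 N.
Kinetic friction opposes the mass's motion up the incline: f = μN = 0.25 × 90.500 = 22.625 N acting down the slope.
Newton's second law for the mass (up-slope positive): T − 29.404 − 22.625 = 9.7 a. For the hanging bucket (downward positive): 8.3 × 9.81 − T = 8.3 a.
Adding the two equations eliminates T: 29.394 = 18 a, so a = 1.6330 m/s².
Then from the hanging bucket's equation, T = 8.3 × (9.81 − 1.6330) = 67.869 N.

67.9 N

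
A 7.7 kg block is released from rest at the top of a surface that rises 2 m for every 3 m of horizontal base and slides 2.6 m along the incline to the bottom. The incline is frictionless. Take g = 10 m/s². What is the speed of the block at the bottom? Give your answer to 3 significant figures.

5.37 m/s

The weight component along the incline is mg sin 33.69° = 42.712 N and the normal force is N = mg cos 33.69° = 64.068 N.
With no friction, a = g sin 33.69° = 5.5470 m/s².
Starting from rest over a distance of 2.6 m, v² = 2aL = 2 × 5.5470 × 2.6 = 28.8444, so v = 5.3707 m/s.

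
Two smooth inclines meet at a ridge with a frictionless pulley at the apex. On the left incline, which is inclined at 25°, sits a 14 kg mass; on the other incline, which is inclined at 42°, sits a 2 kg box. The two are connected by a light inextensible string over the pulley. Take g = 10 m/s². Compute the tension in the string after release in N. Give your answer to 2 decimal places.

Resolve each weight along its own incline: the 14 kg mass has component 14 × 10 × sin 25° = 59.167 N down its slope, and the 2 kg mass has 2 × 10 × sin 42° = 13.383 N down its slope.
The 14 kg side's 59.167 N exceeds the other side's 13.383 N, so that mass slides down and the 2 kg mass slides up. Taking that direction as positive, Newton's second law for the whole system gives 59.167 − 13.383 = (14 + 2) a, so a = 45.784 / 16 = 2.8615 m/s².
For the 2 kg mass (up-slope positive): T − 13.383 = 2 × 2.8615, so T = 19.106 N.

19.11 N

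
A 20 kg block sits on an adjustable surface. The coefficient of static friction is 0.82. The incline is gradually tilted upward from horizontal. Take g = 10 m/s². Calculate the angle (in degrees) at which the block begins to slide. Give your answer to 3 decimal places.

At the threshold of sliding, static friction is at its maximum μ_s N and exactly balances the weight component along the incline: mg sin θ = μ_s mg cos θ.
Hence tan θ = μ_s = 0.82, so θ = arctan(0.82) = 39.3518°.

39.352°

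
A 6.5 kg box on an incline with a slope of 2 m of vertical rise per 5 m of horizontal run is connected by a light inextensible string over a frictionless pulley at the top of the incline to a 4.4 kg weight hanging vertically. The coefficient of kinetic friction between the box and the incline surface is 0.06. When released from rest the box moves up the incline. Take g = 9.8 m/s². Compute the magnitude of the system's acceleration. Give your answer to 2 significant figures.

1.5 m/s²

For the box on the incline: the weight component along the slope is m₁g sin 21.80° = 6.5 × 9.8 × 0.3714 = 23.658 N and the normal force is N = m₁g cos 21.80° = 59.144 N.
Kinetic friction opposes the box's motion up the incline: f = μN = 0.06 × 59.144 = 3.549 N acting down the slope.
Newton's second law for the box (up-slope positive): T − 23.658 − 3.549 = 6.5 a. For the hanging weight (downward positive): 4.4 × 9.8 − T = 4.4 a.
Adding the two equations eliminates T: 15.913 = 10.9 a, so a = 1.4599 m/s².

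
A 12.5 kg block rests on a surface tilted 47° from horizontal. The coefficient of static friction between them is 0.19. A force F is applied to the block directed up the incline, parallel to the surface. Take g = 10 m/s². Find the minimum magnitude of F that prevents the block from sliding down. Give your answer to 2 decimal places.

75.22 N

The normal force is N = mg cos 47° = 85.250 N. With F at its minimum the block is on the verge of sliding down, so static friction is at its maximum μ_s N = 0.19 × 85.250 = 16.198 N and acts up the slope.
Equilibrium along the incline: F + μ_s N = mg sin 47°, so F = 91.419 − 16.198 = 75.221 N.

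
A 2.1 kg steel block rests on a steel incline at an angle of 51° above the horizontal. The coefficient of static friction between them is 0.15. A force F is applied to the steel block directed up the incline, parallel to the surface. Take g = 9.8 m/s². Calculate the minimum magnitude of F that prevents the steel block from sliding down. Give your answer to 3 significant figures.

14.1 N

The normal force is N = mg cos 51° = 12.951 N. With F at its minimum the steel block is on the verge of sliding down, so static friction is at its maximum μ_s N = 0.15 × 12.951 = 1.943 N and acts up the slope.
Equilibrium along the incline: F + μ_s N = mg sin 51°, so F = 15.994 − 1.943 = 14.051 N.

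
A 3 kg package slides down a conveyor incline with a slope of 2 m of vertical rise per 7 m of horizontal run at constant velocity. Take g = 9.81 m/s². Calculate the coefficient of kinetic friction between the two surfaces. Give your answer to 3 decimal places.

0.286

At constant velocity the net force along the incline is zero: mg sin 15.95° = μ mg cos 15.95°.
So μ = tan 15.95° = 0.2747 / 0.9615 = 0.2857.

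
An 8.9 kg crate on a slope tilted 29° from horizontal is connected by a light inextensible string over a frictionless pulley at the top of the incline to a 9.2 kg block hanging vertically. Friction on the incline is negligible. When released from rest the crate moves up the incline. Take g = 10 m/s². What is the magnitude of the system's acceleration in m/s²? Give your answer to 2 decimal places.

2.70 m/s²

For the crate on the incline: the weight component along the slope is m₁g sin 29° = 8.9 × 10 × 0.4848 = 43.147 N and the normal force is N = m₁g cos 29° = 77.841 N.
Newton's second law for the crate (up-slope positive): T − 43.147 = 8.9 a. For the hanging block (downward positive): 9.2 × 10 − T = 9.2 a.
Adding the two equations eliminates T: 48.853 = 18.1 a, so a = 2.6991 m/s².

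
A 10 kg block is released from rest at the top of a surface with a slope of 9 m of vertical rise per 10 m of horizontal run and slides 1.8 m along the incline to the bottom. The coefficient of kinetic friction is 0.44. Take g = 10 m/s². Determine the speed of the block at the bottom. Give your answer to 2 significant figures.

The weight component along the incline is mg sin 41.99° = 66.896 N and the normal force is N = mg cos 41.99° = 74.329 N.
Friction up the slope is f = μN = 0.44 × 74.329 = 32.705 N, so the net downslope force is 66.896 − 32.705 = 34.191 N and a = 34.191 / 10 = 3.4191 m/s².
Starting from rest over a distance of 1.8 m, v² = 2aL = 2 × 3.4191 × 1.8 = 12.3088, so v = 3.5084 m/s.

3.5 m/s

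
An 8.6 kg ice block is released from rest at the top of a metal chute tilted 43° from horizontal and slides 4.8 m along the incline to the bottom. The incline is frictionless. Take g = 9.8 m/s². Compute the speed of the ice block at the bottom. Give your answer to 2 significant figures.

8.0 m/s

The weight component along the incline is mg sin 43° = 57.479 N and the normal force is N = mg cos 43° = 61.638 N.
With no friction, a = g sin 43° = 6.6836 m/s².
Starting from rest over a distance of 4.8 m, v² = 2aL = 2 × 6.6836 × 4.8 = 64.1626, so v = 8.0102 m/s.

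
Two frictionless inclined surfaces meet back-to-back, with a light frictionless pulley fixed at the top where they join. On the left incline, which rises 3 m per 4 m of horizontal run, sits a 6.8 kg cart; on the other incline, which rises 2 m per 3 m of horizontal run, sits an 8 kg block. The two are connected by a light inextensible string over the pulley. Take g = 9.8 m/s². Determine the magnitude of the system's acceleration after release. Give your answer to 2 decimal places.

Resolve each weight along its own incline: the 6.8 kg mass has component 6.8 × 9.8 × sin 36.87° = 39.984 N down its slope, and the 8 kg mass has 8 × 9.8 × sin 33.69° = 43.488 N down its slope.
The 8 kg side's 43.488 N exceeds the other side's 39.984 N, so that mass slides down and the 6.8 kg mass slides up. Taking that direction as positive, Newton's second law for the whole system gives 43.488 − 39.984 = (6.8 + 8) a, so a = 3.504 / 14.8 = 0.2368 m/s².

0.24 m/s²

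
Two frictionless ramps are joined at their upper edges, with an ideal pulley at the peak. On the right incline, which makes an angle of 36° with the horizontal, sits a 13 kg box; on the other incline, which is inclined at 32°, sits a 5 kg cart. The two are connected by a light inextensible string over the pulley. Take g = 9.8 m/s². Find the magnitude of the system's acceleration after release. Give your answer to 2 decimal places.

2.72 m/s²

Resolve each weight along its own incline: the 13 kg mass has component 13 × 9.8 × sin 36° = 74.884 N down its slope, and the 5 kg mass has 5 × 9.8 × sin 32° = 25.966 N down its slope.
The 13 kg side's 74.884 N exceeds the other side's 25.966 N, so that mass slides down and the 5 kg mass slides up. Taking that direction as positive, Newton's second law for the whole system gives 74.884 − 25.966 = (13 + 5) a, so a = 48.918 / 18 = 2.7177 m/s².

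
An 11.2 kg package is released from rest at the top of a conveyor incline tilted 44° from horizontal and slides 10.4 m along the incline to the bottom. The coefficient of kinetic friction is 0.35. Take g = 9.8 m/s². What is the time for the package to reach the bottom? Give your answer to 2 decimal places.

The weight component along the incline is mg sin 44° = 76.246 N and the normal force is N = mg cos 44° = 78.955 N.
Friction up the slope is f = μN = 0.35 × 78.955 = 27.634 N, so the net downslope force is 76.246 − 27.634 = 48.612 N and a = 48.612 / 11.2 = 4.3404 m/s².
Starting from rest, L = ½at², so t = √(2L/a) = √(2 × 10.4 / 4.3404) = 2.1891 s.

2.19 s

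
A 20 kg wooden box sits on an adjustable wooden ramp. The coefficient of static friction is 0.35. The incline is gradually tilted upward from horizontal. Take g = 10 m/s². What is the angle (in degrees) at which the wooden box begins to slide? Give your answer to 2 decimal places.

At the threshold of sliding, static friction is at its maximum μ_s N and exactly balances the weight component along the incline: mg sin θ = μ_s mg cos θ.
Hence tan θ = μ_s = 0.35, so θ = arctan(0.35) = 19.2900°.

19.29°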